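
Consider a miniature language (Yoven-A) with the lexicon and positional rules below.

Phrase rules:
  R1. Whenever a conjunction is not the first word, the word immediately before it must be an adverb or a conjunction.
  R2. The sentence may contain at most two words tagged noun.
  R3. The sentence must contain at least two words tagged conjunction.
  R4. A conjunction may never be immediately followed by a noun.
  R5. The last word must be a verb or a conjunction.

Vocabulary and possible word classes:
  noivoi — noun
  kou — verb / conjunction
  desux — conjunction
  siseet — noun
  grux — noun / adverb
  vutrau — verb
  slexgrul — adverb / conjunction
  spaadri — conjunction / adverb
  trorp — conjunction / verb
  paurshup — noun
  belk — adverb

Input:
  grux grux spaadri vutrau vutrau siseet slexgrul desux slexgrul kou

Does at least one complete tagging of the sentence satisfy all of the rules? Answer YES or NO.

YES

Candidates per position — 1:grux {noun,adverb}; 2:grux {noun,adverb}; 3:spaadri {conjunction,adverb}; 4:vutrau {verb}; 5:vutrau {verb}; 6:siseet {noun}; 7:slexgrul {adverb,conjunction}; 8:desux {conjunction}; 9:slexgrul {adverb,conjunction}; 10:kou {verb,conjunction}.
One satisfying assignment: noun adverb conjunction verb verb noun adverb conjunction conjunction conjunction.
Verifying each rule — rule 1 satisfied; rule 2 satisfied; rule 3 satisfied; rule 4 satisfied; rule 5 satisfied.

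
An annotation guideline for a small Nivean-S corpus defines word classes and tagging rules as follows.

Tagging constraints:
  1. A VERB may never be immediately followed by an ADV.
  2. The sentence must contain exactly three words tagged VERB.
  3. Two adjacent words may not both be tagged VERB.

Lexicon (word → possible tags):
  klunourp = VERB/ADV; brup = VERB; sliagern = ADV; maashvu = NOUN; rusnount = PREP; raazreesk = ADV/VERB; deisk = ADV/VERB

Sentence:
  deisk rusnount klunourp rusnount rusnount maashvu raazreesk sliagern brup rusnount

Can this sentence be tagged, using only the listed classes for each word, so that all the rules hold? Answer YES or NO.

Candidates per position — 1:deisk {ADV,VERB}; 2:rusnount {PREP}; 3:klunourp {VERB,ADV}; 4:rusnount {PREP}; 5:rusnount {PREP}; 6:maashvu {NOUN}; 7:raazreesk {ADV,VERB}; 8:sliagern {ADV}; 9:brup {VERB}; 10:rusnount {PREP}.
One satisfying assignment: VERB PREP VERB PREP PREP NOUN ADV ADV VERB PREP.
Checking: rule 1 ✓; rule 2 ✓; rule 3 ✓.

YES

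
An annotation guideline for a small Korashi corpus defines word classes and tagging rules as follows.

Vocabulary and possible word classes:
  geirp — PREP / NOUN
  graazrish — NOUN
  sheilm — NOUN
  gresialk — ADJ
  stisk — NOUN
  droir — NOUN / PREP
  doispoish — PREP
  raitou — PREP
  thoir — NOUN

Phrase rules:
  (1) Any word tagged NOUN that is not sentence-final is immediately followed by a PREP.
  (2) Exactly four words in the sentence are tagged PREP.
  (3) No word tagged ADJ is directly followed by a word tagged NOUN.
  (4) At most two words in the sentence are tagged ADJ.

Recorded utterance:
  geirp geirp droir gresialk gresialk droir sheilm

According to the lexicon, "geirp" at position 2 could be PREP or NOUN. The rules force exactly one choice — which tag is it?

PREP

Candidates per position — 1:geirp {PREP,NOUN}; 2:geirp {PREP,NOUN}; 3:droir {NOUN,PREP}; 4:gresialk {ADJ}; 5:gresialk {ADJ}; 6:droir {NOUN,PREP}; 7:sheilm {NOUN}.
Position 1: tagging it NOUN would leave rule 2 unsatisfiable, so it must be PREP.
Position 2: tagging it NOUN would leave rule 2 unsatisfiable, so it must be PREP.
Position 3: tagging it NOUN would leave rule 1 unsatisfiable, so it must be PREP.
Position 6: tagging it NOUN would leave rule 1 unsatisfiable, so it must be PREP.
The only consistent sequence is: PREP PREP PREP ADJ ADJ PREP NOUN.
Check: rule 1 satisfied; rule 2 satisfied; rule 3 satisfied; rule 4 satisfied.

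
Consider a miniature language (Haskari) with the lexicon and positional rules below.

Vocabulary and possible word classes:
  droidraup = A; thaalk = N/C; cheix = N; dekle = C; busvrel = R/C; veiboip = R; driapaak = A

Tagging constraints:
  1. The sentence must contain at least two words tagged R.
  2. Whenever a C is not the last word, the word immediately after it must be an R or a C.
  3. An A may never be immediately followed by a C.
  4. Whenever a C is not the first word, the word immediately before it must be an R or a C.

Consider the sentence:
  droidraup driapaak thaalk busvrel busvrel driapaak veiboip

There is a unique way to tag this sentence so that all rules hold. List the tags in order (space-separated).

Candidates per position — 1:droidraup {A}; 2:driapaak {A}; 3:thaalk {N,C}; 4:busvrel {R,C}; 5:busvrel {R,C}; 6:driapaak {A}; 7:veiboip {R}.
If word 3 were C, no tagging could satisfy rule 3; so word 3 is N.
If word 4 were C, no tagging could satisfy rule 4; so word 4 is R.
If word 5 were C, no tagging could satisfy rule 2; so word 5 is R.
So the tagging must be: A A N R R A R.
Rule-by-rule: rule 1 ✓; rule 2 ✓; rule 3 ✓; rule 4 ✓.

A A N R R A R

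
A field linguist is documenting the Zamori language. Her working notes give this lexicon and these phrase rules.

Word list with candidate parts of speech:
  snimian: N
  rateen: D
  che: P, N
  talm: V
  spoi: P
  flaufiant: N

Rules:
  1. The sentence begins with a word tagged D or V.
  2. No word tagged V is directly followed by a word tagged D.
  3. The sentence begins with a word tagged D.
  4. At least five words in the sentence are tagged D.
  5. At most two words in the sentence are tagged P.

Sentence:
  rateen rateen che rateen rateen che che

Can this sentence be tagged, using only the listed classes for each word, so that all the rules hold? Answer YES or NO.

Candidates per position — 1:rateen {D}; 2:rateen {D}; 3:che {P,N}; 4:rateen {D}; 5:rateen {D}; 6:che {P,N}; 7:che {P,N}.
Rule 4 cannot be satisfied by any choice of tags from the lexicon.
So there is no consistent tagging.

NO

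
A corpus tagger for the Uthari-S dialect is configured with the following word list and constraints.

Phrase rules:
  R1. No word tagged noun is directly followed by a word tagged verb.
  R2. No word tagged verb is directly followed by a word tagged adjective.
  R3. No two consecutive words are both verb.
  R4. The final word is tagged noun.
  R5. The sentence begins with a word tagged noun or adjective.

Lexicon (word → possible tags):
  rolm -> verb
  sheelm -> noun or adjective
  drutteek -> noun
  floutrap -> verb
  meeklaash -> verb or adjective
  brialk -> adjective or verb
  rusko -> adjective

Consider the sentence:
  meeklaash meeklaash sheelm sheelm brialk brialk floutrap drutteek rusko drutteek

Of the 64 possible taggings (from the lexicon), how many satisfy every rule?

6

Candidates per position — 1:meeklaash {verb,adjective}; 2:meeklaash {verb,adjective}; 3:sheelm {noun,adjective}; 4:sheelm {noun,adjective}; 5:brialk {adjective,verb}; 6:brialk {adjective,verb}; 7:floutrap {verb}; 8:drutteek {noun}; 9:rusko {adjective}; 10:drutteek {noun}.
There are 64 candidate sequences in total.
Checking each against the rules leaves 6 sequences.
Count = 6.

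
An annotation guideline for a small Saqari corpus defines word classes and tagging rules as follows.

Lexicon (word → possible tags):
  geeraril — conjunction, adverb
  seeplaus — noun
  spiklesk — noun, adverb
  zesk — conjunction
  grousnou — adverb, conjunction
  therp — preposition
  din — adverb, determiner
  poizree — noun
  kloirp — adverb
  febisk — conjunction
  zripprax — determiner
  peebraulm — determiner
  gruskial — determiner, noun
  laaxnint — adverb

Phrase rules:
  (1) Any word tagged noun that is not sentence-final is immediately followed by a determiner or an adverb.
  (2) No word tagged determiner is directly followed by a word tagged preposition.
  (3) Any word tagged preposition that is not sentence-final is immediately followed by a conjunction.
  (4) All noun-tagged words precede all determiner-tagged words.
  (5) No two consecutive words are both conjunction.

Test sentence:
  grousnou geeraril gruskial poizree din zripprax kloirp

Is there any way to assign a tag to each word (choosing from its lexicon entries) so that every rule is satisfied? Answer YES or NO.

NO

Candidates per position — 1:grousnou {adverb,conjunction}; 2:geeraril {conjunction,adverb}; 3:gruskial {determiner,noun}; 4:poizree {noun}; 5:din {adverb,determiner}; 6:zripprax {determiner}; 7:kloirp {adverb}.
Every candidate sequence violates at least one rule; no consistent tagging exists.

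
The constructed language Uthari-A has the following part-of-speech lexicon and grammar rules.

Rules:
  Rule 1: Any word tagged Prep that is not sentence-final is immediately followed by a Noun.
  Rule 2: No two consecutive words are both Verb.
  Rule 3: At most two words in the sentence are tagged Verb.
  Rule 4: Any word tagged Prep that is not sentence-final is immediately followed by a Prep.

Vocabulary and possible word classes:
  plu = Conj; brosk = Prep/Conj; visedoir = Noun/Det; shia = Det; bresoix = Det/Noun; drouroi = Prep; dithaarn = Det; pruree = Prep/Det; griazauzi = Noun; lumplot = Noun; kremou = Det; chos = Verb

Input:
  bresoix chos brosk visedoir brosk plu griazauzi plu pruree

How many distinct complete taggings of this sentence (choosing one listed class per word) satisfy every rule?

Candidates per position — 1:bresoix {Det,Noun}; 2:chos {Verb}; 3:brosk {Prep,Conj}; 4:visedoir {Noun,Det}; 5:brosk {Prep,Conj}; 6:plu {Conj}; 7:griazauzi {Noun}; 8:plu {Conj}; 9:pruree {Prep,Det}.
There are 32 candidate sequences in total.
Checking each against the rules leaves 8 sequences.
Count = 8.

8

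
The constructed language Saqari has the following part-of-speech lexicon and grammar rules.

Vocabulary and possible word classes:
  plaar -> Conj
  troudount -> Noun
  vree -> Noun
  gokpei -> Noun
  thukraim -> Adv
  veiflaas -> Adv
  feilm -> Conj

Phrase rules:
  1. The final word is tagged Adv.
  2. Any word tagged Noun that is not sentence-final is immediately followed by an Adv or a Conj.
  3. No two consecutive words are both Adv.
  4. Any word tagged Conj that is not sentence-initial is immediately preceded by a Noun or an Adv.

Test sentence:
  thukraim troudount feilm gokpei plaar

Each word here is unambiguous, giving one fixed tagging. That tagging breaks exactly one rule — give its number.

1

Fixed tagging: Adv Noun Conj Noun Conj.
Rule check: R1 violated, R2 holds, R3 holds, R4 holds.
Only rule 1 fails.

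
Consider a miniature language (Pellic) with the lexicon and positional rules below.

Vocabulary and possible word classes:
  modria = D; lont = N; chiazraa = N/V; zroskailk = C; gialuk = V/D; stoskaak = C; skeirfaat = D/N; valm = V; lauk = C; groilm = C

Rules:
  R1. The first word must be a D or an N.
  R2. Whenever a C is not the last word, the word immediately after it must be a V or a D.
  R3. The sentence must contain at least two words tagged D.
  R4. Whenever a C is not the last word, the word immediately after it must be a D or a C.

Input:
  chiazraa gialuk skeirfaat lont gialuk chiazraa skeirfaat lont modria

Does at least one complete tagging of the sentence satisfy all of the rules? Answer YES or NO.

Candidates per position — 1:chiazraa {N,V}; 2:gialuk {V,D}; 3:skeirfaat {D,N}; 4:lont {N}; 5:gialuk {V,D}; 6:chiazraa {N,V}; 7:skeirfaat {D,N}; 8:lont {N}; 9:modria {D}.
One satisfying assignment: N D D N D V N N D.
Verifying each rule — rule 1 ✓; rule 2 ✓; rule 3 ✓; rule 4 ✓.

YES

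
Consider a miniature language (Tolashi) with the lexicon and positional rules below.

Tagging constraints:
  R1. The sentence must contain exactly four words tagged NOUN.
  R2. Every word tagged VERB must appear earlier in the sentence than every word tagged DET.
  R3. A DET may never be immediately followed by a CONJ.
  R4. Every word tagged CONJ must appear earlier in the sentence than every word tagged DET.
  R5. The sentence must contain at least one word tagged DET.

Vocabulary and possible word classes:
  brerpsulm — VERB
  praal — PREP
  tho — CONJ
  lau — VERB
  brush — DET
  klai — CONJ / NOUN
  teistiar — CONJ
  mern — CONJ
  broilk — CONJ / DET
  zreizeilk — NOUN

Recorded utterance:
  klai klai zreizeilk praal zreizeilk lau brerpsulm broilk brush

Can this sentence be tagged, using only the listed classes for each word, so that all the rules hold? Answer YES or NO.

YES

Candidates per position — 1:klai {CONJ,NOUN}; 2:klai {CONJ,NOUN}; 3:zreizeilk {NOUN}; 4:praal {PREP}; 5:zreizeilk {NOUN}; 6:lau {VERB}; 7:brerpsulm {VERB}; 8:broilk {CONJ,DET}; 9:brush {DET}.
One satisfying assignment: NOUN NOUN NOUN PREP NOUN VERB VERB DET DET.
Check: rule 1 ok; rule 2 ok; rule 3 ok; rule 4 ok; rule 5 ok.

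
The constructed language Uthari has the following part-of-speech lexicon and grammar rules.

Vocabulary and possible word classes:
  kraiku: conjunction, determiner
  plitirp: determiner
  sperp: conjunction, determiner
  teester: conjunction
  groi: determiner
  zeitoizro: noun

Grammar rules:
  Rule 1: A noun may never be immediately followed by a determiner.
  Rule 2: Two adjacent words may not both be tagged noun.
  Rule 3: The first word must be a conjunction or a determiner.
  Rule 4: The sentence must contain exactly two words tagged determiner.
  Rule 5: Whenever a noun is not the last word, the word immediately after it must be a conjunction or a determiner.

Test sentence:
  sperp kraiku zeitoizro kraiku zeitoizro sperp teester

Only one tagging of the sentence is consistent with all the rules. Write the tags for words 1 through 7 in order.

Candidates per position — 1:sperp {conjunction,determiner}; 2:kraiku {conjunction,determiner}; 3:zeitoizro {noun}; 4:kraiku {conjunction,determiner}; 5:zeitoizro {noun}; 6:sperp {conjunction,determiner}; 7:teester {conjunction}.
Word 4 cannot be determiner — rule 1 would then fail for every completion. It is conjunction.
Word 6 cannot be determiner — rule 1 would then fail for every completion. It is conjunction.
Word 1 cannot be conjunction — rule 4 would then fail for every completion. It is determiner.
Word 2 cannot be conjunction — rule 4 would then fail for every completion. It is determiner.
That leaves exactly one tagging: determiner determiner noun conjunction noun conjunction conjunction.
Checking: rule 1 holds; rule 2 holds; rule 3 holds; rule 4 holds; rule 5 holds.

determiner determiner noun conjunction noun conjunction conjunction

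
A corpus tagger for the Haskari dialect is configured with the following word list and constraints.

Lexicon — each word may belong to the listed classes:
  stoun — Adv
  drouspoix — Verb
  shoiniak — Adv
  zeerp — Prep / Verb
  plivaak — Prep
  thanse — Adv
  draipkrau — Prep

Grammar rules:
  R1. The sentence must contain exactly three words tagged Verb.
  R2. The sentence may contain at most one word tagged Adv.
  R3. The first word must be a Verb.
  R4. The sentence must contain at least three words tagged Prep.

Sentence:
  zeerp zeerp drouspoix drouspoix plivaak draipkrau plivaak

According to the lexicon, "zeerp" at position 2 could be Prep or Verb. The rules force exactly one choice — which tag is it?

Candidates per position — 1:zeerp {Prep,Verb}; 2:zeerp {Prep,Verb}; 3:drouspoix {Verb}; 4:drouspoix {Verb}; 5:plivaak {Prep}; 6:draipkrau {Prep}; 7:plivaak {Prep}.
If word 1 were Prep, no tagging could satisfy rule 3; so word 1 is Verb.
If word 2 were Verb, no tagging could satisfy rule 1; so word 2 is Prep.
The unique satisfying tagging is: Verb Prep Verb Verb Prep Prep Prep.
Verifying each rule — rule 1 ok; rule 2 ok; rule 3 ok; rule 4 ok.

Prep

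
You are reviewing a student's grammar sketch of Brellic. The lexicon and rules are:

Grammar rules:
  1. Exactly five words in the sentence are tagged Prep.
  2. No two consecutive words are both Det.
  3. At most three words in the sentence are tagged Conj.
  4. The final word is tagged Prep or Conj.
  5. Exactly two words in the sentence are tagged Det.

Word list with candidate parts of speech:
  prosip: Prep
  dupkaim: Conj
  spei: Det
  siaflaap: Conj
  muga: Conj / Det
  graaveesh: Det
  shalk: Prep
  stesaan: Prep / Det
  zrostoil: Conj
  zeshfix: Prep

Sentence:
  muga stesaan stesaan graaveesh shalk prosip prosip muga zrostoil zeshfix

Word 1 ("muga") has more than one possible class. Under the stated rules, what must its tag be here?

Conj

Candidates per position — 1:muga {Conj,Det}; 2:stesaan {Prep,Det}; 3:stesaan {Prep,Det}; 4:graaveesh {Det}; 5:shalk {Prep}; 6:prosip {Prep}; 7:prosip {Prep}; 8:muga {Conj,Det}; 9:zrostoil {Conj}; 10:zeshfix {Prep}.
If word 3 were Det, no tagging could satisfy rule 2; so word 3 is Prep.
If word 2 were Prep, no tagging could satisfy rule 1; so word 2 is Det.
If word 8 were Det, no tagging could satisfy rule 5; so word 8 is Conj.
If word 1 were Det, no tagging could satisfy rule 2; so word 1 is Conj.
The unique satisfying tagging is: Conj Det Prep Det Prep Prep Prep Conj Conj Prep.
Rule-by-rule: rule 1 ✓; rule 2 ✓; rule 3 ✓; rule 4 ✓; rule 5 ✓.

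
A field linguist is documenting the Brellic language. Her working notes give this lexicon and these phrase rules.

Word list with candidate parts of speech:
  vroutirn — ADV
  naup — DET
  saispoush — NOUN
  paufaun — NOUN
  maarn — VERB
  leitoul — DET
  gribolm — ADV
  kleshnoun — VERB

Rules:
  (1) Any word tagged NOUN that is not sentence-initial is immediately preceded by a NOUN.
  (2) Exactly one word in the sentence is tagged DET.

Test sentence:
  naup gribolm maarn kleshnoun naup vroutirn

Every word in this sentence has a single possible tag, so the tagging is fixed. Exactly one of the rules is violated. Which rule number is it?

2

Fixed tagging: DET ADV VERB VERB DET ADV.
Applying the rules: R1 ok, R2 fails.
Only rule 2 fails.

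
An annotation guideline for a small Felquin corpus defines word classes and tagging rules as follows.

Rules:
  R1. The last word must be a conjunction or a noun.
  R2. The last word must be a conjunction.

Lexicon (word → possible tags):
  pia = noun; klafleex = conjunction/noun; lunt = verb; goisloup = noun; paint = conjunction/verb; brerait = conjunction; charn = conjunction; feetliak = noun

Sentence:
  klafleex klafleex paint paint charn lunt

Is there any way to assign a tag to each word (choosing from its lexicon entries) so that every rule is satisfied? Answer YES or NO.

NO

Candidates per position — 1:klafleex {conjunction,noun}; 2:klafleex {conjunction,noun}; 3:paint {conjunction,verb}; 4:paint {conjunction,verb}; 5:charn {conjunction}; 6:lunt {verb}.
Rule 1 cannot be satisfied by any choice of tags from the lexicon.
So there is no consistent tagging.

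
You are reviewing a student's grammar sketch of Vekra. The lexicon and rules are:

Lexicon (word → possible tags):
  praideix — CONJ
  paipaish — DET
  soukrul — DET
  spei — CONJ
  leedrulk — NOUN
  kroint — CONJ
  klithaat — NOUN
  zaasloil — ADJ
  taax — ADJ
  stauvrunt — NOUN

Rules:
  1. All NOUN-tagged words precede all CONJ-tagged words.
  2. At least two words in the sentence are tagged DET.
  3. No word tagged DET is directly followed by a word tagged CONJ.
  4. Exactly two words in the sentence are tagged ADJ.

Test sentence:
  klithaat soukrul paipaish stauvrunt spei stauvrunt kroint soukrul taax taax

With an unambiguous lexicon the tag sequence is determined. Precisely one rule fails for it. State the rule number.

1

Fixed tagging: NOUN DET DET NOUN CONJ NOUN CONJ DET ADJ ADJ.
Applying the rules: R1 ✗, R2 ✓, R3 ✓, R4 ✓.
Only rule 1 fails.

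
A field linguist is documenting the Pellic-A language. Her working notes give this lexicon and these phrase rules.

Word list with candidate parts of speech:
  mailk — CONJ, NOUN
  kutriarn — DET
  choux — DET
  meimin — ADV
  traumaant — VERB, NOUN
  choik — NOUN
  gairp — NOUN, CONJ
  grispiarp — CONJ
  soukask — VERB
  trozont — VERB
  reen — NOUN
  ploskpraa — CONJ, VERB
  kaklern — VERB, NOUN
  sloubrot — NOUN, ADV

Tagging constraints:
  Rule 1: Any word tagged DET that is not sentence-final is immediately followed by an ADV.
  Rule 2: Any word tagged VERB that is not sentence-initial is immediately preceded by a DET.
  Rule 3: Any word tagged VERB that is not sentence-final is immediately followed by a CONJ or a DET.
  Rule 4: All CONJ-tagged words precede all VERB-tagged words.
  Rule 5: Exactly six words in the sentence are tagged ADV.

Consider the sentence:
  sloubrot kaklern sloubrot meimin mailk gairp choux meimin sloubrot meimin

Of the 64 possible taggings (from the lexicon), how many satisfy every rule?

4

Candidates per position — 1:sloubrot {NOUN,ADV}; 2:kaklern {VERB,NOUN}; 3:sloubrot {NOUN,ADV}; 4:meimin {ADV}; 5:mailk {CONJ,NOUN}; 6:gairp {NOUN,CONJ}; 7:choux {DET}; 8:meimin {ADV}; 9:sloubrot {NOUN,ADV}; 10:meimin {ADV}.
There are 64 candidate sequences in total.
The sequences that satisfy every rule: ADV NOUN ADV ADV CONJ NOUN DET ADV ADV ADV; ADV NOUN ADV ADV CONJ CONJ DET ADV ADV ADV; ADV NOUN ADV ADV NOUN NOUN DET ADV ADV ADV; ADV NOUN ADV ADV NOUN CONJ DET ADV ADV ADV.
Count = 4.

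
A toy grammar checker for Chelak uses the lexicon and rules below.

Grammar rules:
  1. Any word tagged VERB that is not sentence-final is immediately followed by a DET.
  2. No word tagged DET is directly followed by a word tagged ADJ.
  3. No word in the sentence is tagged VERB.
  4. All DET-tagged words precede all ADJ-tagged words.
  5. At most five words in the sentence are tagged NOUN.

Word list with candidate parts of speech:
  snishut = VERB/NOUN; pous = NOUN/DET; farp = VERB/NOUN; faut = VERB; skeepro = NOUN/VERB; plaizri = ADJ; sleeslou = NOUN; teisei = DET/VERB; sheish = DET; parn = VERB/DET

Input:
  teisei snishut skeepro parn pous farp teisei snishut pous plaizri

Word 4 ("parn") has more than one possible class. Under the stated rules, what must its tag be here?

DET

Candidates per position — 1:teisei {DET,VERB}; 2:snishut {VERB,NOUN}; 3:skeepro {NOUN,VERB}; 4:parn {VERB,DET}; 5:pous {NOUN,DET}; 6:farp {VERB,NOUN}; 7:teisei {DET,VERB}; 8:snishut {VERB,NOUN}; 9:pous {NOUN,DET}; 10:plaizri {ADJ}.
Position 1: VERB is ruled out by rule 1; that leaves DET.
Position 2: VERB is ruled out by rule 1; that leaves NOUN.
Position 3: VERB is ruled out by rule 3; that leaves NOUN.
Position 4: VERB is ruled out by rule 3; that leaves DET.
Position 6: VERB is ruled out by rule 3; that leaves NOUN.
Position 7: VERB is ruled out by rule 1; that leaves DET.
Position 8: VERB is ruled out by rule 3; that leaves NOUN.
Position 9: DET is ruled out by rule 2; that leaves NOUN.
Position 5: NOUN is ruled out by rule 5; that leaves DET.
That leaves exactly one tagging: DET NOUN NOUN DET DET NOUN DET NOUN NOUN ADJ.
Checking: rule 1 holds; rule 2 holds; rule 3 holds; rule 4 holds; rule 5 holds.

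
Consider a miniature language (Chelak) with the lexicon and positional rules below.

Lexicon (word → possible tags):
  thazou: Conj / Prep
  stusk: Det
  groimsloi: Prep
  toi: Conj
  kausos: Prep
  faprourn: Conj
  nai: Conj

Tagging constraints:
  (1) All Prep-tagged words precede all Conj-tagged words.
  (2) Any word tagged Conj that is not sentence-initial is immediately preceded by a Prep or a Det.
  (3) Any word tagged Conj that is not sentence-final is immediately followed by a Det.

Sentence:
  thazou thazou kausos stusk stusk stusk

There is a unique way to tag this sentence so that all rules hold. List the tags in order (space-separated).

Candidates per position — 1:thazou {Conj,Prep}; 2:thazou {Conj,Prep}; 3:kausos {Prep}; 4:stusk {Det}; 5:stusk {Det}; 6:stusk {Det}.
If word 1 were Conj, no tagging could satisfy rule 1; so word 1 is Prep.
If word 2 were Conj, no tagging could satisfy rule 1; so word 2 is Prep.
The only consistent sequence is: Prep Prep Prep Det Det Det.
Verifying each rule — rule 1 ok; rule 2 ok; rule 3 ok.

Prep Prep Prep Det Det Det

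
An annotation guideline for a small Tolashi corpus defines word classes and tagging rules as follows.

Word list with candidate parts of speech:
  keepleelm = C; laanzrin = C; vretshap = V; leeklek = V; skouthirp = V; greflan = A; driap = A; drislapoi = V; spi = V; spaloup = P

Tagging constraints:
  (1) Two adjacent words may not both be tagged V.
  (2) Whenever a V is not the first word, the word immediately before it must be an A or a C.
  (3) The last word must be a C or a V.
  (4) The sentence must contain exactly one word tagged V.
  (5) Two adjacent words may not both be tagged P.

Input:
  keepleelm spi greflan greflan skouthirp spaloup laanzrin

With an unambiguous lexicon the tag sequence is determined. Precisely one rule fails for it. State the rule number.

Fixed tagging: C V A A V P C.
Rule check: R1 ok, R2 ok, R3 ok, R4 fails, R5 ok.
Only rule 4 fails.

4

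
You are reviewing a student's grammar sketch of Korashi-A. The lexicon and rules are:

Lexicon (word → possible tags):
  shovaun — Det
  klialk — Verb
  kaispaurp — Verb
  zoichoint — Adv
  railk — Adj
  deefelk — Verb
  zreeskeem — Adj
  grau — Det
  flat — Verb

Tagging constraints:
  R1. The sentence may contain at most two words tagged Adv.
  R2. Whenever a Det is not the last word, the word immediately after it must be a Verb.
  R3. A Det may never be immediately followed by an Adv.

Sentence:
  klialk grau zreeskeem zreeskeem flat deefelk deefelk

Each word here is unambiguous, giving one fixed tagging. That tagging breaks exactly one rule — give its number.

Fixed tagging: Verb Det Adj Adj Verb Verb Verb.
Checking each rule: R1 ok, R2 fails, R3 ok.
Only rule 2 fails.

2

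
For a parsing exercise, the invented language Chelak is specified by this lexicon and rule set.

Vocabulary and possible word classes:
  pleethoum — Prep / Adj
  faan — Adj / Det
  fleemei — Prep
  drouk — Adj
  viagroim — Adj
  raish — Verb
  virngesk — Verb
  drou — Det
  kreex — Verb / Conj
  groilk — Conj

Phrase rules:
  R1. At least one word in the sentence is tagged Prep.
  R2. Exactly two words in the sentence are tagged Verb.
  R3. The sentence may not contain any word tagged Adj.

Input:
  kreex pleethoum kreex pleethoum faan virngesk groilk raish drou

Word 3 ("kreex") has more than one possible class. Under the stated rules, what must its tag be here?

Candidates per position — 1:kreex {Verb,Conj}; 2:pleethoum {Prep,Adj}; 3:kreex {Verb,Conj}; 4:pleethoum {Prep,Adj}; 5:faan {Adj,Det}; 6:virngesk {Verb}; 7:groilk {Conj}; 8:raish {Verb}; 9:drou {Det}.
If word 1 were Verb, no tagging could satisfy rule 2; so word 1 is Conj.
If word 2 were Adj, no tagging could satisfy rule 3; so word 2 is Prep.
If word 3 were Verb, no tagging could satisfy rule 2; so word 3 is Conj.
If word 4 were Adj, no tagging could satisfy rule 3; so word 4 is Prep.
If word 5 were Adj, no tagging could satisfy rule 3; so word 5 is Det.
The only consistent sequence is: Conj Prep Conj Prep Det Verb Conj Verb Det.
Checking: rule 1 ✓; rule 2 ✓; rule 3 ✓.

Conj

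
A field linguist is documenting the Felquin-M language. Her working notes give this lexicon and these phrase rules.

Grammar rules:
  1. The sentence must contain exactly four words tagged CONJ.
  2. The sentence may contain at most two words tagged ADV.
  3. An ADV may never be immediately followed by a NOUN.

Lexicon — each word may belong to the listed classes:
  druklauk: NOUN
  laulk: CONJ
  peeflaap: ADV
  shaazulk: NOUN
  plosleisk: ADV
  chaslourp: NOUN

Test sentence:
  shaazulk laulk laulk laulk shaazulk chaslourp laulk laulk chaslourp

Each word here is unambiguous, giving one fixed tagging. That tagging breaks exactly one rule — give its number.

1

Fixed tagging: NOUN CONJ CONJ CONJ NOUN NOUN CONJ CONJ NOUN.
Applying the rules: R1 fail, R2 pass, R3 pass.
Only rule 1 fails.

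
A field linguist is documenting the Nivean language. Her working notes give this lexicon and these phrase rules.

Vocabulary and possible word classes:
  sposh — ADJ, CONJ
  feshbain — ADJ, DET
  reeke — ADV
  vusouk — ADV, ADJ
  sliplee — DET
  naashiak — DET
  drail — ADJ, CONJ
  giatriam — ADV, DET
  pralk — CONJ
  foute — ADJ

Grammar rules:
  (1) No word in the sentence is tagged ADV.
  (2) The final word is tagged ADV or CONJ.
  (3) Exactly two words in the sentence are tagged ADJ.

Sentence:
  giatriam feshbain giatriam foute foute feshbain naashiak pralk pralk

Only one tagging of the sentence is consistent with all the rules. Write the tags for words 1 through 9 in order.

DET DET DET ADJ ADJ DET DET CONJ CONJ

Candidates per position — 1:giatriam {ADV,DET}; 2:feshbain {ADJ,DET}; 3:giatriam {ADV,DET}; 4:foute {ADJ}; 5:foute {ADJ}; 6:feshbain {ADJ,DET}; 7:naashiak {DET}; 8:pralk {CONJ}; 9:pralk {CONJ}.
Position 1: ADV is ruled out by rule 1; that leaves DET.
Position 2: ADJ is ruled out by rule 3; that leaves DET.
Position 3: ADV is ruled out by rule 1; that leaves DET.
Position 6: ADJ is ruled out by rule 3; that leaves DET.
So the tagging must be: DET DET DET ADJ ADJ DET DET CONJ CONJ.
Rule-by-rule: rule 1 satisfied; rule 2 satisfied; rule 3 satisfied.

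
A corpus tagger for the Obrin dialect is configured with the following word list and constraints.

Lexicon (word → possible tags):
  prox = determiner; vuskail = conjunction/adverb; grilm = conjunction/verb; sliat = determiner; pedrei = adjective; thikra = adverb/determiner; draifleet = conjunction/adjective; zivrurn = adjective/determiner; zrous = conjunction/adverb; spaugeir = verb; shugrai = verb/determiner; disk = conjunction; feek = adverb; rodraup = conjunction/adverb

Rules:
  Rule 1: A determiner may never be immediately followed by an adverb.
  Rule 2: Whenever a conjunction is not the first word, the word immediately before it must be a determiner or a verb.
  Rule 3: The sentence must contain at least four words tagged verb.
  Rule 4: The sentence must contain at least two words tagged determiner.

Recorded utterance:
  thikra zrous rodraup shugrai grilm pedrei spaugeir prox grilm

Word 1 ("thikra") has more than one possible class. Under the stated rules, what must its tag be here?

determiner

Candidates per position — 1:thikra {adverb,determiner}; 2:zrous {conjunction,adverb}; 3:rodraup {conjunction,adverb}; 4:shugrai {verb,determiner}; 5:grilm {conjunction,verb}; 6:pedrei {adjective}; 7:spaugeir {verb}; 8:prox {determiner}; 9:grilm {conjunction,verb}.
Word 3 cannot be conjunction — rule 2 would then fail for every completion. It is adverb.
Word 4 cannot be determiner — rule 3 would then fail for every completion. It is verb.
Word 5 cannot be conjunction — rule 3 would then fail for every completion. It is verb.
Word 9 cannot be conjunction — rule 3 would then fail for every completion. It is verb.
Word 1 cannot be adverb — rule 4 would then fail for every completion. It is determiner.
Word 2 cannot be adverb — rule 1 would then fail for every completion. It is conjunction.
That leaves exactly one tagging: determiner conjunction adverb verb verb adjective verb determiner verb.
Verifying each rule — rule 1 holds; rule 2 holds; rule 3 holds; rule 4 holds.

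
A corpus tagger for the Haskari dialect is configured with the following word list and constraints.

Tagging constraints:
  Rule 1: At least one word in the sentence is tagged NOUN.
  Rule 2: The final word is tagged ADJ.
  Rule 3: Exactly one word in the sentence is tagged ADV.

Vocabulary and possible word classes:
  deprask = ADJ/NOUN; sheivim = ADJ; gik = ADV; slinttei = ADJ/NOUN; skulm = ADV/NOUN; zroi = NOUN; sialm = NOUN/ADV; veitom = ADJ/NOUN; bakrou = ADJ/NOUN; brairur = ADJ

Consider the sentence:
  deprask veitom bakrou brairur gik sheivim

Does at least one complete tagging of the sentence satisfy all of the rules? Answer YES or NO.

YES

Candidates per position — 1:deprask {ADJ,NOUN}; 2:veitom {ADJ,NOUN}; 3:bakrou {ADJ,NOUN}; 4:brairur {ADJ}; 5:gik {ADV}; 6:sheivim {ADJ}.
One satisfying assignment: NOUN NOUN NOUN ADJ ADV ADJ.
Rule-by-rule: rule 1 ok; rule 2 ok; rule 3 ok.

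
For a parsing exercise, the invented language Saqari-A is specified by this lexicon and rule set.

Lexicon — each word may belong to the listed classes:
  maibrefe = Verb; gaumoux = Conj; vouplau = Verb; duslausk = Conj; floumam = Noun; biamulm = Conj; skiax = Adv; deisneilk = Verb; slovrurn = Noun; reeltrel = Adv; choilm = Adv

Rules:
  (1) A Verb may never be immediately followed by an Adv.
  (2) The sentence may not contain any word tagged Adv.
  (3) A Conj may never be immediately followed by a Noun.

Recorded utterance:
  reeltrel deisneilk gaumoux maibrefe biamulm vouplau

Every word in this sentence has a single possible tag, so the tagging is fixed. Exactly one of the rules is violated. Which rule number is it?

Fixed tagging: Adv Verb Conj Verb Conj Verb.
Applying the rules: R1 ok, R2 fails, R3 ok.
Only rule 2 fails.

2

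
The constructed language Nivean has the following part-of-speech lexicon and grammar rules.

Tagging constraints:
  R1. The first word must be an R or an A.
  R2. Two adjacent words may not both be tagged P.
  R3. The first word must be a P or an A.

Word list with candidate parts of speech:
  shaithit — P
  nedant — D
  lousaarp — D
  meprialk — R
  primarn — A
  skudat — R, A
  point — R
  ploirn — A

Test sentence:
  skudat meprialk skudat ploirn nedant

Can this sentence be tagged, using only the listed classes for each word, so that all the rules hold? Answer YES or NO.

Candidates per position — 1:skudat {R,A}; 2:meprialk {R}; 3:skudat {R,A}; 4:ploirn {A}; 5:nedant {D}.
One satisfying assignment: A R A A D.
Check: rule 1 holds; rule 2 holds; rule 3 holds.

YES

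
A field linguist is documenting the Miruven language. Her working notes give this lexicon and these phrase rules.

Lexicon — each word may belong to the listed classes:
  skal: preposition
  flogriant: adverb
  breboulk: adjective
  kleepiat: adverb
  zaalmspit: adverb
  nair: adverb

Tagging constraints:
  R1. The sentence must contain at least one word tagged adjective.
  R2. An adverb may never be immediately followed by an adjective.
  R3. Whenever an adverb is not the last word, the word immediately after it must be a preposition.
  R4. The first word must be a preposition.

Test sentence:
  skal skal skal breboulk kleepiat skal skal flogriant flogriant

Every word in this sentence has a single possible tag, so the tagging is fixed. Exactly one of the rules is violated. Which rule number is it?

3

Fixed tagging: preposition preposition preposition adjective adverb preposition preposition adverb adverb.
Checking each rule: R1 ok, R2 ok, R3 fails, R4 ok.
Only rule 3 fails.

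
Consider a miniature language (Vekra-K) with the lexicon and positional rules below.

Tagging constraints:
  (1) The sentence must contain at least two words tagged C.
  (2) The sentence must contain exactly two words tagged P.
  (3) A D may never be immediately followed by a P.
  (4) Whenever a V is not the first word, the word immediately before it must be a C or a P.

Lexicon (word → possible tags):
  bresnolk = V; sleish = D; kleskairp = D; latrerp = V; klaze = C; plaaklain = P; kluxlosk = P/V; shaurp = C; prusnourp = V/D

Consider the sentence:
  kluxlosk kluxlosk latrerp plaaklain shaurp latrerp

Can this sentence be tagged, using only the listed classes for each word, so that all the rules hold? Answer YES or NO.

Candidates per position — 1:kluxlosk {P,V}; 2:kluxlosk {P,V}; 3:latrerp {V}; 4:plaaklain {P}; 5:shaurp {C}; 6:latrerp {V}.
Rule 1 cannot be satisfied by any choice of tags from the lexicon.
So there is no consistent tagging.

NO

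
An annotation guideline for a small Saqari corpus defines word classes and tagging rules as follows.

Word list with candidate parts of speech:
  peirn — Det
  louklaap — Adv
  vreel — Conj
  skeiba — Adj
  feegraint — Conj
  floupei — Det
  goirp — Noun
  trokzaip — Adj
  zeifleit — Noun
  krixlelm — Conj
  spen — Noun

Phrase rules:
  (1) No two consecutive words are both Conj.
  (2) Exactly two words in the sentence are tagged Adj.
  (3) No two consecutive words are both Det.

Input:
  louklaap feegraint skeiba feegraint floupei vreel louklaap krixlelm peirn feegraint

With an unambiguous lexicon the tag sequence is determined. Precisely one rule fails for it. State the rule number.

Fixed tagging: Adv Conj Adj Conj Det Conj Adv Conj Det Conj.
Checking each rule: R1 holds, R2 violated, R3 holds.
Only rule 2 fails.

2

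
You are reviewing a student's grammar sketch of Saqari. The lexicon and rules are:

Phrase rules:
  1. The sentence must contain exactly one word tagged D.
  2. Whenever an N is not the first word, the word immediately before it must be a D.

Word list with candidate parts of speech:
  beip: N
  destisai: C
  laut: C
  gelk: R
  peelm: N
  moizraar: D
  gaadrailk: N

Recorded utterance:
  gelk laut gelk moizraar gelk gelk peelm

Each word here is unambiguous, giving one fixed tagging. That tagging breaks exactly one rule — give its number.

Fixed tagging: R C R D R R N.
Checking each rule: R1 pass, R2 fail.
Only rule 2 fails.

2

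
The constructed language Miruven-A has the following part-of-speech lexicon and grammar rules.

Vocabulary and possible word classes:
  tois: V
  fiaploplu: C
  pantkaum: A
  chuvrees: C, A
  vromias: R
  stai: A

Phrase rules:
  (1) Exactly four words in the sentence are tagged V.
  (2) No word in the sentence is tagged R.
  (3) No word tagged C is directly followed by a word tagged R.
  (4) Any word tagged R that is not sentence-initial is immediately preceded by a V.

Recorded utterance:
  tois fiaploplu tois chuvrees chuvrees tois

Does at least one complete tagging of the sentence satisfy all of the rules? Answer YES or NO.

NO

Candidates per position — 1:tois {V}; 2:fiaploplu {C}; 3:tois {V}; 4:chuvrees {C,A}; 5:chuvrees {C,A}; 6:tois {V}.
Rule 1 cannot be satisfied by any choice of tags from the lexicon.
So there is no consistent tagging.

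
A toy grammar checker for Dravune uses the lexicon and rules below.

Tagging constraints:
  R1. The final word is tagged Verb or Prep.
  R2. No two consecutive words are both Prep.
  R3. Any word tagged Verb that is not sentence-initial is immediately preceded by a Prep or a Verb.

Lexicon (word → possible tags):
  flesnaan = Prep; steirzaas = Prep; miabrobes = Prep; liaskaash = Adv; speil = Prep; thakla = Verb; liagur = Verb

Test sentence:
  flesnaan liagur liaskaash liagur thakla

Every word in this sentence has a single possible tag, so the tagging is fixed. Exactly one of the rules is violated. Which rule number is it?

3

Fixed tagging: Prep Verb Adv Verb Verb.
Rule check: R1 ok, R2 ok, R3 fails.
Only rule 3 fails.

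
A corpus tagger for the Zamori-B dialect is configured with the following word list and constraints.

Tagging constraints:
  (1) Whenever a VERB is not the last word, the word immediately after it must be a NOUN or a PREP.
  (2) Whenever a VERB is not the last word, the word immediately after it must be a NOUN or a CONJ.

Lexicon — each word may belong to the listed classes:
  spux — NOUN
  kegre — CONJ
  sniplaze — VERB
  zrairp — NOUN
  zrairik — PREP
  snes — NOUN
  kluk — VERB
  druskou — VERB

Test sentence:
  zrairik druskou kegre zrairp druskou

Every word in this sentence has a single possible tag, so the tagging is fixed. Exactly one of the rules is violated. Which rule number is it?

1

Fixed tagging: PREP VERB CONJ NOUN VERB.
Checking each rule: R1 fail, R2 pass.
Only rule 1 fails.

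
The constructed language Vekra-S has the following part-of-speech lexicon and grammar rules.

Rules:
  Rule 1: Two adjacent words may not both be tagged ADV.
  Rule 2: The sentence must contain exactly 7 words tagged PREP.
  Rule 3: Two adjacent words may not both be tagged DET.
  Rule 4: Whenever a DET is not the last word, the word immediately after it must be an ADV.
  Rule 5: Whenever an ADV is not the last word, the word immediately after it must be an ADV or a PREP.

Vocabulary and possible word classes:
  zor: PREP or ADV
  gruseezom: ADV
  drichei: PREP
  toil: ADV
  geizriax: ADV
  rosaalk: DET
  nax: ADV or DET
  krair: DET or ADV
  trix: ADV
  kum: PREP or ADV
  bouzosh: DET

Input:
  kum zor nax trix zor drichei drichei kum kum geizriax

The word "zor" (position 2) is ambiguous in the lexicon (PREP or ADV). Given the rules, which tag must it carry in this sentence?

Candidates per position — 1:kum {PREP,ADV}; 2:zor {PREP,ADV}; 3:nax {ADV,DET}; 4:trix {ADV}; 5:zor {PREP,ADV}; 6:drichei {PREP}; 7:drichei {PREP}; 8:kum {PREP,ADV}; 9:kum {PREP,ADV}; 10:geizriax {ADV}.
At position 1, choosing ADV makes rule 2 impossible to satisfy; hence PREP.
At position 2, choosing ADV makes rule 2 impossible to satisfy; hence PREP.
At position 3, choosing ADV makes rule 1 impossible to satisfy; hence DET.
At position 5, choosing ADV makes rule 1 impossible to satisfy; hence PREP.
At position 8, choosing ADV makes rule 2 impossible to satisfy; hence PREP.
At position 9, choosing ADV makes rule 1 impossible to satisfy; hence PREP.
That leaves exactly one tagging: PREP PREP DET ADV PREP PREP PREP PREP PREP ADV.
Rule-by-rule: rule 1 ✓; rule 2 ✓; rule 3 ✓; rule 4 ✓; rule 5 ✓.

PREP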